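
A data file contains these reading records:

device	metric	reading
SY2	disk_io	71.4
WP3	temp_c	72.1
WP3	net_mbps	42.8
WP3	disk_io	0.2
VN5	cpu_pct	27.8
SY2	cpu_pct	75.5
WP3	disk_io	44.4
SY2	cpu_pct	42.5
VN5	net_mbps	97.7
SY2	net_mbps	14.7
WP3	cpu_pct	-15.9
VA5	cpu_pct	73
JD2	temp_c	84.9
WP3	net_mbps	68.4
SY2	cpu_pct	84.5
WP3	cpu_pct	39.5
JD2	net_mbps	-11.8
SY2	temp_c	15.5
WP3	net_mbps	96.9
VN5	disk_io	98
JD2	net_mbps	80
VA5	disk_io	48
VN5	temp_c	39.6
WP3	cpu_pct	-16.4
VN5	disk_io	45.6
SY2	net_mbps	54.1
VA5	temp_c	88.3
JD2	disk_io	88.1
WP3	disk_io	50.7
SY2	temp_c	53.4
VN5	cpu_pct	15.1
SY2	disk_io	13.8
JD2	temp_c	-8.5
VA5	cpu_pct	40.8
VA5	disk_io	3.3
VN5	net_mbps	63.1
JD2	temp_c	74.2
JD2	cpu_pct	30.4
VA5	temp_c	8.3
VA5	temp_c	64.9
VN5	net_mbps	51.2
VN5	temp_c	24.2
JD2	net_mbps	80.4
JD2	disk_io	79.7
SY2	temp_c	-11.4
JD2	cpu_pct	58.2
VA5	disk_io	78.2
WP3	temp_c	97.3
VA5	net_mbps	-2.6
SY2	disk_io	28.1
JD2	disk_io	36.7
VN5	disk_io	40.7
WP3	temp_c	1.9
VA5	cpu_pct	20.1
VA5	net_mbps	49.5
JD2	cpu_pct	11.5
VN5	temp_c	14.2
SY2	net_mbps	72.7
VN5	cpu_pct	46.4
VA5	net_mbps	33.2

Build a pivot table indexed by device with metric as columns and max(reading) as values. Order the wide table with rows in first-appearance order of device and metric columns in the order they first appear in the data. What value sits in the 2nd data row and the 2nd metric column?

With rows in first-appearance order of device, row 2 is device=WP3. metric columns in first-appearance order: disk_io, temp_c, net_mbps, cpu_pct; column 2 is temp_c.
Long rows with device=WP3, metric=temp_c: max(72.1, 97.3, 1.9) = 97.3.

97.3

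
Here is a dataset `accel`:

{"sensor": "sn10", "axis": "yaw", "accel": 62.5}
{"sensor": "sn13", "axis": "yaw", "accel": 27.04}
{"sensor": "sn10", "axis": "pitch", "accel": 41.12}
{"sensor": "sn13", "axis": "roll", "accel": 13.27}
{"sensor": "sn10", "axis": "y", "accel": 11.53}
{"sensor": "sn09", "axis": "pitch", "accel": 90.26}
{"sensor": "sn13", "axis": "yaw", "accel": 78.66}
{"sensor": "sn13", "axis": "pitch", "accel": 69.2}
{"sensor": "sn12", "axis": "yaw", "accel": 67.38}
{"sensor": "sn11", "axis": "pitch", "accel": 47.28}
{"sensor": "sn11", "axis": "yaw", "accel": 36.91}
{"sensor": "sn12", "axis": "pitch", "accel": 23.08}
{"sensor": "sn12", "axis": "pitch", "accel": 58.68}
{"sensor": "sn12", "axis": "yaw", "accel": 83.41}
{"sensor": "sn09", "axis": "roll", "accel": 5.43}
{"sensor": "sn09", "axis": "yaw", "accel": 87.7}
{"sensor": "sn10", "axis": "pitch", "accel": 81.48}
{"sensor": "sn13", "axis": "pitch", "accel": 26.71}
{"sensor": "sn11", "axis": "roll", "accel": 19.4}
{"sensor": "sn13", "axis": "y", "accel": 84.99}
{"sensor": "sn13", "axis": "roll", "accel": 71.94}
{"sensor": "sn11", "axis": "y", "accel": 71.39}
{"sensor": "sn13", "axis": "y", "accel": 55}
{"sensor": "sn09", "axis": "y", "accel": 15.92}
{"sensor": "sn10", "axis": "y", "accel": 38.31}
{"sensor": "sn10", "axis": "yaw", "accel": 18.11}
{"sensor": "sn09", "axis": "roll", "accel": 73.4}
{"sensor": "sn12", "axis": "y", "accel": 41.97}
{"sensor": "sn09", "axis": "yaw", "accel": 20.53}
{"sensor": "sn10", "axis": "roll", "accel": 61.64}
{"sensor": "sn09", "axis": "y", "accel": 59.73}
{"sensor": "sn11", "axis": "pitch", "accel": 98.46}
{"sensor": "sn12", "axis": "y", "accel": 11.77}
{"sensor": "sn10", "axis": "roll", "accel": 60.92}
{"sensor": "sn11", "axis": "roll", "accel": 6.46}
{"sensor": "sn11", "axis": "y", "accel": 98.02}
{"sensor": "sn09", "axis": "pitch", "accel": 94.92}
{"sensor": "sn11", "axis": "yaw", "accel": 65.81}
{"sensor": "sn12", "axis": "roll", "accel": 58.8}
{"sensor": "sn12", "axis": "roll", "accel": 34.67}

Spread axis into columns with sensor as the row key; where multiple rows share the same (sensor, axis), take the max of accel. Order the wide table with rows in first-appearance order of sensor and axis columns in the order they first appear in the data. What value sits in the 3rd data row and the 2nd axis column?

94.92

With rows in first-appearance order of sensor, row 3 is sensor=sn09. axis columns in first-appearance order: yaw, pitch, roll, y; column 2 is pitch.
Long rows with sensor=sn09, axis=pitch: max(90.26, 94.92) = 94.92.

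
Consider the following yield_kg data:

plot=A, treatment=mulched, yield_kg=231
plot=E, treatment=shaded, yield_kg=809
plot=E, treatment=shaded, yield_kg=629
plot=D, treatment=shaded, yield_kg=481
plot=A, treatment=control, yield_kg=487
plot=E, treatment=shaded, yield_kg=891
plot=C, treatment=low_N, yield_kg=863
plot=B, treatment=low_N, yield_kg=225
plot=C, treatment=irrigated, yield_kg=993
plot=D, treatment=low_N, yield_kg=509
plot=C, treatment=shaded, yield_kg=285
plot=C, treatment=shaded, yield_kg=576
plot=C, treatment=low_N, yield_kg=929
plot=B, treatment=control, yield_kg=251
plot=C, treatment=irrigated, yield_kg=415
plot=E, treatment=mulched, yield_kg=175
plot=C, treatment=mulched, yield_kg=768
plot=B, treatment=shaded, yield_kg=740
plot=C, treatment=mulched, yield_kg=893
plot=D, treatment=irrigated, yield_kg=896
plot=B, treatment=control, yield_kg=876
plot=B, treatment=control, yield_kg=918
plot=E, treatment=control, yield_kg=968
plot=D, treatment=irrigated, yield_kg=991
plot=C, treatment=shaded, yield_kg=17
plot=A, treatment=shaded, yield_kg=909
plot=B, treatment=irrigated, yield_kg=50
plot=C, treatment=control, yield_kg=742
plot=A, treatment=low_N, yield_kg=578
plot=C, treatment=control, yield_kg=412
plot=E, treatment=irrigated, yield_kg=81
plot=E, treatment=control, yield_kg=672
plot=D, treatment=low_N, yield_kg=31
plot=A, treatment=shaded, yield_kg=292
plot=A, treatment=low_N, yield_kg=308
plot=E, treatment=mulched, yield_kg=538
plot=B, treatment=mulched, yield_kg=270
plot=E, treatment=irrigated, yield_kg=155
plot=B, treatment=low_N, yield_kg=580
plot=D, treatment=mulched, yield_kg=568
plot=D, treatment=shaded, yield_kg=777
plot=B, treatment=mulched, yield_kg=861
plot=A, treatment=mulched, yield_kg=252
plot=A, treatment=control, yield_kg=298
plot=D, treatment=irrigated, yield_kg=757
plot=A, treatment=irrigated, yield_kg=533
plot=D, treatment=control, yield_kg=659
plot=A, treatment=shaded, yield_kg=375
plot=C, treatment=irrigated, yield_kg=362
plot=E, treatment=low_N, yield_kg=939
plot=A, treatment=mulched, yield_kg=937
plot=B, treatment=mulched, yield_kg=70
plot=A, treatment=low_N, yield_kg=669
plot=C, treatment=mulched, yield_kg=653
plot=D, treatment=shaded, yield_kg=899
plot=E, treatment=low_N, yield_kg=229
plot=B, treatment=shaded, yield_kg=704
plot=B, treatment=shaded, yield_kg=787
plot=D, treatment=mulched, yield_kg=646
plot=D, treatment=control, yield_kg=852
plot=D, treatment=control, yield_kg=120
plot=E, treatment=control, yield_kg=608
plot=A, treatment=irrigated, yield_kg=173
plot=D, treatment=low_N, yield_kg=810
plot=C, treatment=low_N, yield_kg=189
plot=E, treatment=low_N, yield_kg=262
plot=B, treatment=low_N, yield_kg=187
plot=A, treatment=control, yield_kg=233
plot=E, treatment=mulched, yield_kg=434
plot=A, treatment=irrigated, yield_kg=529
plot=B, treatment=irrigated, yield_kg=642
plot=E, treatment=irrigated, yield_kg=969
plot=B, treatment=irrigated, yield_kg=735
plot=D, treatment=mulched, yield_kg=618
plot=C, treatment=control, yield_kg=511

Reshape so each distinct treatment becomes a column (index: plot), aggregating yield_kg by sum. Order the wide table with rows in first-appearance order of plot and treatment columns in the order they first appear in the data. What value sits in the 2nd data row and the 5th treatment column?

1205

With rows in first-appearance order of plot, row 2 is plot=E. treatment columns in first-appearance order: mulched, shaded, control, low_N, irrigated; column 5 is irrigated.
Long rows with plot=E, treatment=irrigated: 81 + 155 + 969 = 1205.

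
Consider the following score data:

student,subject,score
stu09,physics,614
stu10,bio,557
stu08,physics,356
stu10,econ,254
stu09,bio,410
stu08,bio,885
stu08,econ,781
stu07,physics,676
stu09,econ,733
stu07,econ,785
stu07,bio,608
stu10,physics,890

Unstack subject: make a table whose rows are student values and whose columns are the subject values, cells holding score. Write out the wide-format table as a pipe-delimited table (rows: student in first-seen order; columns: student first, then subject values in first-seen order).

| student | physics | bio | econ |
| stu09 | 614 | 410 | 733 |
| stu10 | 890 | 557 | 254 |
| stu08 | 356 | 885 | 781 |
| stu07 | 676 | 608 | 785 |

Columns: student plus the 3 distinct subject values (physics, bio, econ).
For example, row stu09 column physics takes score=614 from the long row (stu09, physics).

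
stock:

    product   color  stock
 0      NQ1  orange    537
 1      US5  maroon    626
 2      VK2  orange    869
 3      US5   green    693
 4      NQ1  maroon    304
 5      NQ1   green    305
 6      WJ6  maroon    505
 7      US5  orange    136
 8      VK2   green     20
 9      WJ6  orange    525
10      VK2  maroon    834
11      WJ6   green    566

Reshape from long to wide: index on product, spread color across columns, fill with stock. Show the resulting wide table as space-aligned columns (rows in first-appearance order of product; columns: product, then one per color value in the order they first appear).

Columns: product plus the 3 distinct color values (orange, maroon, green).
For example, row NQ1 column orange takes stock=537 from the long row (NQ1, orange).

product  orange  maroon  green
NQ1      537     304     305  
US5      136     626     693  
VK2      869     834     20   
WJ6      525     505     566  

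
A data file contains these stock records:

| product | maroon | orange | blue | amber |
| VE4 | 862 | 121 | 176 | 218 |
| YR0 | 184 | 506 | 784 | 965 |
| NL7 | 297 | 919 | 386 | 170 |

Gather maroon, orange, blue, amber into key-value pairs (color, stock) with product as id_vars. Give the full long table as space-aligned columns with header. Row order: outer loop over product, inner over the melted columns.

Each (product, column) pair becomes one row: 3 × 4 = 12 rows.
For example, (VE4, maroon) → stock=862.

product  color   stock
VE4      maroon  862  
VE4      orange  121  
VE4      blue    176  
VE4      amber   218  
YR0      maroon  184  
YR0      orange  506  
YR0      blue    784  
YR0      amber   965  
NL7      maroon  297  
NL7      orange  919  
NL7      blue    386  
NL7      amber   170  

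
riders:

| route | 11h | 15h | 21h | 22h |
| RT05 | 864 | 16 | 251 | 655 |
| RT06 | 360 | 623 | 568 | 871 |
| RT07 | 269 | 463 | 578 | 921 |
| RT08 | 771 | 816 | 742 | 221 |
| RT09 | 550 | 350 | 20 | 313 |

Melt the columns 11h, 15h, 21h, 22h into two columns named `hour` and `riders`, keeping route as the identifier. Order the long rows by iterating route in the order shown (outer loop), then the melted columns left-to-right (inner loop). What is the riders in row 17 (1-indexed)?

20 rows total (5 × 4). Row 17: index ⌊(17-1)/4⌋ = 4 into route → RT09; (17-1) mod 4 = 0 into the melted columns → 11h.
So row 17 is (RT09, 11h, 550); riders = 550.

550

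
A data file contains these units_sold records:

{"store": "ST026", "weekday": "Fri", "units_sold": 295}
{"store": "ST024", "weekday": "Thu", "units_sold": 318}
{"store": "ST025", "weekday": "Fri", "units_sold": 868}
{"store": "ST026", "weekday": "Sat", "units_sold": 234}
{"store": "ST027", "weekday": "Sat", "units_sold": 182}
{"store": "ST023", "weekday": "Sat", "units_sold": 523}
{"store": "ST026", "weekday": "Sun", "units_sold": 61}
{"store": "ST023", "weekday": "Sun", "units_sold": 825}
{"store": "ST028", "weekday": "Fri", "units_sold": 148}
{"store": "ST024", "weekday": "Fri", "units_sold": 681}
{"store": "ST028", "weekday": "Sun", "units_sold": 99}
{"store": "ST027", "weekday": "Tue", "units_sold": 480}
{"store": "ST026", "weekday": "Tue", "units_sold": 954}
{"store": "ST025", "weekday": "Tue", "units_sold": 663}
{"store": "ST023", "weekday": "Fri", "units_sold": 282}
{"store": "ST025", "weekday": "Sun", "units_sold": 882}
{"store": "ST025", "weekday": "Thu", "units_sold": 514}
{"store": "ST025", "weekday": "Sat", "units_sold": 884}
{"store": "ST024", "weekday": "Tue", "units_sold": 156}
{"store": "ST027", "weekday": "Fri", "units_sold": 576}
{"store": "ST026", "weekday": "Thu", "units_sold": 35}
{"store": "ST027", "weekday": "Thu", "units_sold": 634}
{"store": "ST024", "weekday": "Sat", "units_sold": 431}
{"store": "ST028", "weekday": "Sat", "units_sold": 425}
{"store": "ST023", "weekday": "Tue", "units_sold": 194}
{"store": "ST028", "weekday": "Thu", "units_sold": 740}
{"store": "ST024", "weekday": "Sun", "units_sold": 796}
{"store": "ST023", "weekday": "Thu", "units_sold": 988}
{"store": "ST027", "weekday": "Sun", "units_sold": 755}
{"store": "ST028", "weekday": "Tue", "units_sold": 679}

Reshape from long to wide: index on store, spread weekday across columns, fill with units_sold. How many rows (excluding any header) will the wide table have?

6

6 distinct store values → 6 rows.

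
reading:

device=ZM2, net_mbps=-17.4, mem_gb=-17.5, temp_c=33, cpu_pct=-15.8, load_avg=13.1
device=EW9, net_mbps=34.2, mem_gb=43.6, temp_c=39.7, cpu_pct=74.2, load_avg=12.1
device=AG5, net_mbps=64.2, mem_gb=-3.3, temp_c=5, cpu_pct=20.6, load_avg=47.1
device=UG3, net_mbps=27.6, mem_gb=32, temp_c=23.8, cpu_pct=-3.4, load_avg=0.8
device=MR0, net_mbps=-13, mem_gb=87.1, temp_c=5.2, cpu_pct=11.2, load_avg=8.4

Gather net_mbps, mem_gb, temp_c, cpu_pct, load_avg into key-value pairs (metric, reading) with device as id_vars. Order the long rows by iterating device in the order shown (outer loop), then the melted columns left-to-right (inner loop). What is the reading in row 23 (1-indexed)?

25 rows total (5 × 5). Row 23: index ⌊(23-1)/5⌋ = 4 into device → MR0; (23-1) mod 5 = 2 into the melted columns → temp_c.
So row 23 is (MR0, temp_c, 5.2); reading = 5.2.

5.2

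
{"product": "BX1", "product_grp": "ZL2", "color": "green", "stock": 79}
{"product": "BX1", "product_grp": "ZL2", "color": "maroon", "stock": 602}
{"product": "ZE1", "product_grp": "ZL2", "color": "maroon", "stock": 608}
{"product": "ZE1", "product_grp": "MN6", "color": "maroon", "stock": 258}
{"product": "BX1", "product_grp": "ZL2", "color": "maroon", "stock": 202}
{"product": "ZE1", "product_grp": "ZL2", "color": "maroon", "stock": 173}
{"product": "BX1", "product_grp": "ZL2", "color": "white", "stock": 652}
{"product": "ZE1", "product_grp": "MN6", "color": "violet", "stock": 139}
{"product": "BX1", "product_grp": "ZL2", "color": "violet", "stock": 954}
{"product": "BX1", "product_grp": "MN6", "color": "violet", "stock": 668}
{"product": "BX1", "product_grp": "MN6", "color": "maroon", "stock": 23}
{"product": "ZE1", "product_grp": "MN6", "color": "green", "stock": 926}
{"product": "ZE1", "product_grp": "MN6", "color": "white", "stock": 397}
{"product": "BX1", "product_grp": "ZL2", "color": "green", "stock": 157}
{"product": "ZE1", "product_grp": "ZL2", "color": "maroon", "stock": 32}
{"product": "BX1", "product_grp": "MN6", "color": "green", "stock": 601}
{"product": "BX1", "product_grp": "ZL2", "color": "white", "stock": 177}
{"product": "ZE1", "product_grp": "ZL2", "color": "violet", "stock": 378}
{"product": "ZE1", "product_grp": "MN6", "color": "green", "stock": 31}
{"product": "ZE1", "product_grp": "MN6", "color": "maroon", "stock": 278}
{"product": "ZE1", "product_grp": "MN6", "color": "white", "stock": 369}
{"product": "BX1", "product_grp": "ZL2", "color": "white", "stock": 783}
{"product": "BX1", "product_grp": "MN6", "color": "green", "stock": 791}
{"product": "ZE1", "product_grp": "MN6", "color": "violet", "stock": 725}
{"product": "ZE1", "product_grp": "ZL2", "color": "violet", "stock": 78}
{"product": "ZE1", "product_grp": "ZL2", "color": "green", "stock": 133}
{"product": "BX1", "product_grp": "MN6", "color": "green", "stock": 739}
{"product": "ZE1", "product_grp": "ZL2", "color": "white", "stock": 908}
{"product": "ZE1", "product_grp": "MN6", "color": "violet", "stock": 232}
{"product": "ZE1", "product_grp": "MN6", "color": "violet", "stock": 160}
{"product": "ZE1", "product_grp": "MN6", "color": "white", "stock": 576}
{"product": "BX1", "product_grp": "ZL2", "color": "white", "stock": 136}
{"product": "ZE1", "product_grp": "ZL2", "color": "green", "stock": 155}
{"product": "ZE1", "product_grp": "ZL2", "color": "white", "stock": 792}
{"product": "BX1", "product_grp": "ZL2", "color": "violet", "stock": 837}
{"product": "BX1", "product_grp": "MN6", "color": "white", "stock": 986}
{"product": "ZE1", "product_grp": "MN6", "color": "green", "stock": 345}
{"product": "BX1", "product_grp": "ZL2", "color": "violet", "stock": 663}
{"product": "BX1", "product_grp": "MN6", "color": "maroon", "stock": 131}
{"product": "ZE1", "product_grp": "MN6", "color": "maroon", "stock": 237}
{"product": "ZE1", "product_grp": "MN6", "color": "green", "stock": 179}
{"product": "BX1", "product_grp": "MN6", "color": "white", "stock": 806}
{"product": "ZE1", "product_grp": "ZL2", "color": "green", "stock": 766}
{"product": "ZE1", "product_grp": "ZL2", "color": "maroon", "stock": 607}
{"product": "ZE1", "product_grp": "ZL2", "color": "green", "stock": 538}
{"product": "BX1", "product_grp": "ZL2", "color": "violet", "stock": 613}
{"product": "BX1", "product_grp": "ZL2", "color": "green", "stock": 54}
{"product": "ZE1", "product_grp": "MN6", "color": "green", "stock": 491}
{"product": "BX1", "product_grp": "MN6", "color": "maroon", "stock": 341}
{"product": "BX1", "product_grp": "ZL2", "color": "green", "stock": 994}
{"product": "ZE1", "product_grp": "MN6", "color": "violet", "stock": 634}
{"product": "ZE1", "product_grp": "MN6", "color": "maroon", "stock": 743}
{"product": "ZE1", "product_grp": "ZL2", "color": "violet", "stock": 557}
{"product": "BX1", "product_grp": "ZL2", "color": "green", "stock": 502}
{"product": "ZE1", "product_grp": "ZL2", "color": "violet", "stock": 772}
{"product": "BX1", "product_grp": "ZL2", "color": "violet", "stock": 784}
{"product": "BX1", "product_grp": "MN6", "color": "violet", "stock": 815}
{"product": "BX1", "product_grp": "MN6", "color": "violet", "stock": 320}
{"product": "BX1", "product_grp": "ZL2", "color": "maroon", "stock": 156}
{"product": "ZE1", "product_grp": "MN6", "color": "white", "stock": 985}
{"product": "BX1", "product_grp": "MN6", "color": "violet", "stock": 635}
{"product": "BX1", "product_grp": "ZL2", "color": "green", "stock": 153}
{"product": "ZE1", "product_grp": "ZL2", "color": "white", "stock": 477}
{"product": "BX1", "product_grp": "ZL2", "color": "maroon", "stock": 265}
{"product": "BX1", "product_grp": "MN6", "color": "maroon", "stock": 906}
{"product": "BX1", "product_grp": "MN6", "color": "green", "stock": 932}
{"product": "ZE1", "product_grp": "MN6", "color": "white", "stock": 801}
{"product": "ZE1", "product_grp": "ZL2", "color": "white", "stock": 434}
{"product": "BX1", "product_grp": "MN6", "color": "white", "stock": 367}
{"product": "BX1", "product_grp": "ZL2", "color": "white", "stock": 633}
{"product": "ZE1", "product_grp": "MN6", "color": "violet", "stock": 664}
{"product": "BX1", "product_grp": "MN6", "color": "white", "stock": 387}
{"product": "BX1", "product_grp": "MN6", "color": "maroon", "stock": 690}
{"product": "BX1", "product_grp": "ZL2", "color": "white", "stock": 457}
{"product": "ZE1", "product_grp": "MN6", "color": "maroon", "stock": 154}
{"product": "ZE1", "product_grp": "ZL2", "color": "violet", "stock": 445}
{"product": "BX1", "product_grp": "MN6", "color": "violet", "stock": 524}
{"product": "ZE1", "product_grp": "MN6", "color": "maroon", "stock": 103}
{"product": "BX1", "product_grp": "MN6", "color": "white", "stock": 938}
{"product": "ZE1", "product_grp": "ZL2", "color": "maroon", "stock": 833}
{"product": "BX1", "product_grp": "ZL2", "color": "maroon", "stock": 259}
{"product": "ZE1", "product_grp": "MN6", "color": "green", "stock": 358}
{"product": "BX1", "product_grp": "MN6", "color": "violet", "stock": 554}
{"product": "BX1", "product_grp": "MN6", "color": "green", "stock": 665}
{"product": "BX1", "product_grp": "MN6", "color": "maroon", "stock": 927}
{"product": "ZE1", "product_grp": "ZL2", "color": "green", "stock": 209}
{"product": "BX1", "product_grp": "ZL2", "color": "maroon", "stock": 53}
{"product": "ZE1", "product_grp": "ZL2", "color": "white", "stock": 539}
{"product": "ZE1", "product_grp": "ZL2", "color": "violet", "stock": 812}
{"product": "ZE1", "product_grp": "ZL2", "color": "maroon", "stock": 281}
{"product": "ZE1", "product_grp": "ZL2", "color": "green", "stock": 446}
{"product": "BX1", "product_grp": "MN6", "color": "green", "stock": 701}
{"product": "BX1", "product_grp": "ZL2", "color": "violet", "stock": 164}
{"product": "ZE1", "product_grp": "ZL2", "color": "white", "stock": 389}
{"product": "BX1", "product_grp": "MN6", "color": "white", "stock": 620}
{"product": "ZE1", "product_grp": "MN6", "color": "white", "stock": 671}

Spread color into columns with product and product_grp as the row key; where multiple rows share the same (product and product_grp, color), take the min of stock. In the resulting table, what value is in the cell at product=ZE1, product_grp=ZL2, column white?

389

Rows with product=ZE1, product_grp=ZL2 and color=white: stock values are 908, 792, 477, 434, 539, 389.
min(908, 792, 477, 434, 539, 389) = 389.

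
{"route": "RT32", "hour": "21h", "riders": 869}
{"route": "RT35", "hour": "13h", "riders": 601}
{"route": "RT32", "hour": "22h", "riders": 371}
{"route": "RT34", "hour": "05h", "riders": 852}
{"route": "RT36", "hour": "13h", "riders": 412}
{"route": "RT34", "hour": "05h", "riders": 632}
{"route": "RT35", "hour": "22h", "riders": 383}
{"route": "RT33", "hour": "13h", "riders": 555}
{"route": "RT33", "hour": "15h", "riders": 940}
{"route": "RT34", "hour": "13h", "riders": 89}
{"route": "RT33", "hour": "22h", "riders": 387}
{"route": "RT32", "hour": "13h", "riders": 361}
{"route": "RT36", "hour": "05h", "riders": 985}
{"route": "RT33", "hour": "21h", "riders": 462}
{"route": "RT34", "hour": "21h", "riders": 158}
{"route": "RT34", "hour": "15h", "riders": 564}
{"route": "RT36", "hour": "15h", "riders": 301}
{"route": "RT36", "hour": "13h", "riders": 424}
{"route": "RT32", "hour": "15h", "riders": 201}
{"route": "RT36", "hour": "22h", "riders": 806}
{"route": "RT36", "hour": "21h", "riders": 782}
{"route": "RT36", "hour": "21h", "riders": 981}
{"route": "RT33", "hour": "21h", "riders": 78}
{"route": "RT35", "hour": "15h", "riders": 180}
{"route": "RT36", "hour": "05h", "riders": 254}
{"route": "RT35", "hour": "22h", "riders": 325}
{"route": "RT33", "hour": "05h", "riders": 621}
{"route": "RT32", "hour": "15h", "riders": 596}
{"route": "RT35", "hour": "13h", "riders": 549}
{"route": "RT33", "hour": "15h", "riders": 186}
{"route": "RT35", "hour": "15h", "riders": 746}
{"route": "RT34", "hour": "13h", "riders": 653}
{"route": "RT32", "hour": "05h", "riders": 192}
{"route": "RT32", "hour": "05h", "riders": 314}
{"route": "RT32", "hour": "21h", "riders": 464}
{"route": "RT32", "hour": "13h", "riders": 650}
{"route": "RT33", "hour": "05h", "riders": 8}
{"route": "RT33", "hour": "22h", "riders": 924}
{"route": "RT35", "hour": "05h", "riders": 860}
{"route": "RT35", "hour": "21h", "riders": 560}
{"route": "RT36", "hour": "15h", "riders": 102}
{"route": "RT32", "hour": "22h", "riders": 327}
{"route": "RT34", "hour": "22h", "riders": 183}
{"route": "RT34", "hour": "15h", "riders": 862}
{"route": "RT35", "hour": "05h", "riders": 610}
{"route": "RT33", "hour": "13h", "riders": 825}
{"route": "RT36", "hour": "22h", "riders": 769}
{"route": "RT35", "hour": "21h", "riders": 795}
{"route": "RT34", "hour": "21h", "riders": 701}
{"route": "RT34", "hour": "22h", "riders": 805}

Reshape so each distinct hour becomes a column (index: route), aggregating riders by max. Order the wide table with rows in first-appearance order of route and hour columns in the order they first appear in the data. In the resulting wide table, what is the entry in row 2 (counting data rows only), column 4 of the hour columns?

860

With rows in first-appearance order of route, row 2 is route=RT35. hour columns in first-appearance order: 21h, 13h, 22h, 05h, 15h; column 4 is 05h.
Long rows with route=RT35, hour=05h: max(860, 610) = 860.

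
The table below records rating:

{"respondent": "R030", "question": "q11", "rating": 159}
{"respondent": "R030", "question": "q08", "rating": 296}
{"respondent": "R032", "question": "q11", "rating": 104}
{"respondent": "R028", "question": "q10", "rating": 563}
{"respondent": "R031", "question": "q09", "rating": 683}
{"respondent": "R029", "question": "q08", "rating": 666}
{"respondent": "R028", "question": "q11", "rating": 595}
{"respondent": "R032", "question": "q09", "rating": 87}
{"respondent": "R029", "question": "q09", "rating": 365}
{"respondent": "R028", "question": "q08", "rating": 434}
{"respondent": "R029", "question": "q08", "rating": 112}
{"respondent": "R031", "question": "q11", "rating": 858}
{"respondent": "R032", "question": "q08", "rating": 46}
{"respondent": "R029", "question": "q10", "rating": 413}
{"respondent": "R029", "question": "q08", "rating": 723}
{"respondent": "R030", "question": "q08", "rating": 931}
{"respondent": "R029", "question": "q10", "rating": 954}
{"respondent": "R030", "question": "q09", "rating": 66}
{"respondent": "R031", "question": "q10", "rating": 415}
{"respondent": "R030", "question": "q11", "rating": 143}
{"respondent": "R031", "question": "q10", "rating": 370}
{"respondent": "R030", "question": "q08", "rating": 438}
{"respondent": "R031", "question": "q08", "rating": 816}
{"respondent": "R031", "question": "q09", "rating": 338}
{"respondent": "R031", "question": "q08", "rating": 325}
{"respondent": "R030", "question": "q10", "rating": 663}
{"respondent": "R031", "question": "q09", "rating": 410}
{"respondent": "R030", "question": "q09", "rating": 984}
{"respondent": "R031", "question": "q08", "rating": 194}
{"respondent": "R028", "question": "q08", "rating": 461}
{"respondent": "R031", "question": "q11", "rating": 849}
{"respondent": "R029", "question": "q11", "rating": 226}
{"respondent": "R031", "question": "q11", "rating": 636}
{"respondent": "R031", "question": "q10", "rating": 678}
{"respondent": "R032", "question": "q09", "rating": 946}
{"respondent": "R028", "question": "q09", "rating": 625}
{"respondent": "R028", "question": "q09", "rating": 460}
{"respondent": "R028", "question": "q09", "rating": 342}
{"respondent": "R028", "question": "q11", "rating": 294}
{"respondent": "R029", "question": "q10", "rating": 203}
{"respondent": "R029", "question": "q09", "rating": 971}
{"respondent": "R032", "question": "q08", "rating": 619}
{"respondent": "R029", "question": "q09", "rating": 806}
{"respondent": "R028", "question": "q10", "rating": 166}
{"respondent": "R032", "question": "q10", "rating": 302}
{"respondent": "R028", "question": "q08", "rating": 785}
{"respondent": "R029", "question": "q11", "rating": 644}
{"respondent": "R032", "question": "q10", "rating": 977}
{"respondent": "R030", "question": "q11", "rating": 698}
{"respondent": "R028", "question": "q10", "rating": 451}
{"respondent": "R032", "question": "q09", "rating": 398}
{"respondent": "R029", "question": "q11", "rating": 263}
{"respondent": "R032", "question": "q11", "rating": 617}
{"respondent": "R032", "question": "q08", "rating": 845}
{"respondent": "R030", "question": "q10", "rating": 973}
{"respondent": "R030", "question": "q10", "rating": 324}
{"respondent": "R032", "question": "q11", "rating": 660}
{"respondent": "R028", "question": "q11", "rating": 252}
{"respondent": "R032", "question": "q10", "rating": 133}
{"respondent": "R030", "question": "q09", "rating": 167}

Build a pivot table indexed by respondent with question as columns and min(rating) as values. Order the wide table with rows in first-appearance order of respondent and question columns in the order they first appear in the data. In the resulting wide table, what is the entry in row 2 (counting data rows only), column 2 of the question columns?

46

With rows in first-appearance order of respondent, row 2 is respondent=R032. question columns in first-appearance order: q11, q08, q10, q09; column 2 is q08.
Long rows with respondent=R032, question=q08: min(46, 619, 845) = 46.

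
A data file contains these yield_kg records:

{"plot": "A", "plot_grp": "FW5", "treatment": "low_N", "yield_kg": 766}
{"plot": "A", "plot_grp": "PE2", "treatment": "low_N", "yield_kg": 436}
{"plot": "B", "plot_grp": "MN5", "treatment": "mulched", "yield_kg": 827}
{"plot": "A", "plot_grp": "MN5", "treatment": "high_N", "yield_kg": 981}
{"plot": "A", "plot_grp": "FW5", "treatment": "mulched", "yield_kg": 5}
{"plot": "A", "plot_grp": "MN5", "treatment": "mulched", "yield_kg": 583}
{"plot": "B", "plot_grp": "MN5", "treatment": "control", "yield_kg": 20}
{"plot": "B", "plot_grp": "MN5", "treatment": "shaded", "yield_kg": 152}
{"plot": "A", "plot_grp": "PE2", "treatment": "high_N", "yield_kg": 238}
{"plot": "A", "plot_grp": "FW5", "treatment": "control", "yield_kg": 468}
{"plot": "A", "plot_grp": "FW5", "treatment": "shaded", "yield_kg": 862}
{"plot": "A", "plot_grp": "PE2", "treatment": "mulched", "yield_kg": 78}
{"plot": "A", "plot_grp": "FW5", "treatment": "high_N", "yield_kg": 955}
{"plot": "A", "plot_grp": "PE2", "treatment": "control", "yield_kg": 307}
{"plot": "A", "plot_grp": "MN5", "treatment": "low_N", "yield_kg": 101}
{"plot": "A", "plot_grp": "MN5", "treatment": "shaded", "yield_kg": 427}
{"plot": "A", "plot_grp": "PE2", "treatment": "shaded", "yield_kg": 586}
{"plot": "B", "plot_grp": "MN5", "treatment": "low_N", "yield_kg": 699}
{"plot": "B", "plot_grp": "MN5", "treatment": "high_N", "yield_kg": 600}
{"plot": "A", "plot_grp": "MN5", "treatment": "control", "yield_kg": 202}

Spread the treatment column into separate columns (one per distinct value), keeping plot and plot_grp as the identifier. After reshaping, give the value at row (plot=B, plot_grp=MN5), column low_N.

699

Wide layout: rows indexed by plot and plot_grp, columns are the 5 distinct treatment values (low_N, mulched, high_N, control, shaded).
Cell (plot=B, plot_grp=MN5, treatment=low_N) draws from the long row where plot=B, plot_grp=MN5 and treatment=low_N, which has yield_kg=699.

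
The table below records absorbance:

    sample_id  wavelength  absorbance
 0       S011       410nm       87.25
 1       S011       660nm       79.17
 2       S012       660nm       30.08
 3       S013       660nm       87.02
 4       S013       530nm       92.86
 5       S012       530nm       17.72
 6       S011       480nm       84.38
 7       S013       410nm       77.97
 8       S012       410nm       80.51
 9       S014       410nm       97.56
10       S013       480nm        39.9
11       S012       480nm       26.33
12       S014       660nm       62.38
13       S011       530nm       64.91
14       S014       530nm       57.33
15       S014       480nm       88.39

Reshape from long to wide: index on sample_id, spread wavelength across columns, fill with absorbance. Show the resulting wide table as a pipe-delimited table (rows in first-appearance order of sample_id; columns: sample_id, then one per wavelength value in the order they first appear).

Columns: sample_id plus the 4 distinct wavelength values (410nm, 660nm, 530nm, 480nm).
For example, row S011 column 410nm takes absorbance=87.25 from the long row (S011, 410nm).

| sample_id | 410nm | 660nm | 530nm | 480nm |
| S011 | 87.25 | 79.17 | 64.91 | 84.38 |
| S012 | 80.51 | 30.08 | 17.72 | 26.33 |
| S013 | 77.97 | 87.02 | 92.86 | 39.9 |
| S014 | 97.56 | 62.38 | 57.33 | 88.39 |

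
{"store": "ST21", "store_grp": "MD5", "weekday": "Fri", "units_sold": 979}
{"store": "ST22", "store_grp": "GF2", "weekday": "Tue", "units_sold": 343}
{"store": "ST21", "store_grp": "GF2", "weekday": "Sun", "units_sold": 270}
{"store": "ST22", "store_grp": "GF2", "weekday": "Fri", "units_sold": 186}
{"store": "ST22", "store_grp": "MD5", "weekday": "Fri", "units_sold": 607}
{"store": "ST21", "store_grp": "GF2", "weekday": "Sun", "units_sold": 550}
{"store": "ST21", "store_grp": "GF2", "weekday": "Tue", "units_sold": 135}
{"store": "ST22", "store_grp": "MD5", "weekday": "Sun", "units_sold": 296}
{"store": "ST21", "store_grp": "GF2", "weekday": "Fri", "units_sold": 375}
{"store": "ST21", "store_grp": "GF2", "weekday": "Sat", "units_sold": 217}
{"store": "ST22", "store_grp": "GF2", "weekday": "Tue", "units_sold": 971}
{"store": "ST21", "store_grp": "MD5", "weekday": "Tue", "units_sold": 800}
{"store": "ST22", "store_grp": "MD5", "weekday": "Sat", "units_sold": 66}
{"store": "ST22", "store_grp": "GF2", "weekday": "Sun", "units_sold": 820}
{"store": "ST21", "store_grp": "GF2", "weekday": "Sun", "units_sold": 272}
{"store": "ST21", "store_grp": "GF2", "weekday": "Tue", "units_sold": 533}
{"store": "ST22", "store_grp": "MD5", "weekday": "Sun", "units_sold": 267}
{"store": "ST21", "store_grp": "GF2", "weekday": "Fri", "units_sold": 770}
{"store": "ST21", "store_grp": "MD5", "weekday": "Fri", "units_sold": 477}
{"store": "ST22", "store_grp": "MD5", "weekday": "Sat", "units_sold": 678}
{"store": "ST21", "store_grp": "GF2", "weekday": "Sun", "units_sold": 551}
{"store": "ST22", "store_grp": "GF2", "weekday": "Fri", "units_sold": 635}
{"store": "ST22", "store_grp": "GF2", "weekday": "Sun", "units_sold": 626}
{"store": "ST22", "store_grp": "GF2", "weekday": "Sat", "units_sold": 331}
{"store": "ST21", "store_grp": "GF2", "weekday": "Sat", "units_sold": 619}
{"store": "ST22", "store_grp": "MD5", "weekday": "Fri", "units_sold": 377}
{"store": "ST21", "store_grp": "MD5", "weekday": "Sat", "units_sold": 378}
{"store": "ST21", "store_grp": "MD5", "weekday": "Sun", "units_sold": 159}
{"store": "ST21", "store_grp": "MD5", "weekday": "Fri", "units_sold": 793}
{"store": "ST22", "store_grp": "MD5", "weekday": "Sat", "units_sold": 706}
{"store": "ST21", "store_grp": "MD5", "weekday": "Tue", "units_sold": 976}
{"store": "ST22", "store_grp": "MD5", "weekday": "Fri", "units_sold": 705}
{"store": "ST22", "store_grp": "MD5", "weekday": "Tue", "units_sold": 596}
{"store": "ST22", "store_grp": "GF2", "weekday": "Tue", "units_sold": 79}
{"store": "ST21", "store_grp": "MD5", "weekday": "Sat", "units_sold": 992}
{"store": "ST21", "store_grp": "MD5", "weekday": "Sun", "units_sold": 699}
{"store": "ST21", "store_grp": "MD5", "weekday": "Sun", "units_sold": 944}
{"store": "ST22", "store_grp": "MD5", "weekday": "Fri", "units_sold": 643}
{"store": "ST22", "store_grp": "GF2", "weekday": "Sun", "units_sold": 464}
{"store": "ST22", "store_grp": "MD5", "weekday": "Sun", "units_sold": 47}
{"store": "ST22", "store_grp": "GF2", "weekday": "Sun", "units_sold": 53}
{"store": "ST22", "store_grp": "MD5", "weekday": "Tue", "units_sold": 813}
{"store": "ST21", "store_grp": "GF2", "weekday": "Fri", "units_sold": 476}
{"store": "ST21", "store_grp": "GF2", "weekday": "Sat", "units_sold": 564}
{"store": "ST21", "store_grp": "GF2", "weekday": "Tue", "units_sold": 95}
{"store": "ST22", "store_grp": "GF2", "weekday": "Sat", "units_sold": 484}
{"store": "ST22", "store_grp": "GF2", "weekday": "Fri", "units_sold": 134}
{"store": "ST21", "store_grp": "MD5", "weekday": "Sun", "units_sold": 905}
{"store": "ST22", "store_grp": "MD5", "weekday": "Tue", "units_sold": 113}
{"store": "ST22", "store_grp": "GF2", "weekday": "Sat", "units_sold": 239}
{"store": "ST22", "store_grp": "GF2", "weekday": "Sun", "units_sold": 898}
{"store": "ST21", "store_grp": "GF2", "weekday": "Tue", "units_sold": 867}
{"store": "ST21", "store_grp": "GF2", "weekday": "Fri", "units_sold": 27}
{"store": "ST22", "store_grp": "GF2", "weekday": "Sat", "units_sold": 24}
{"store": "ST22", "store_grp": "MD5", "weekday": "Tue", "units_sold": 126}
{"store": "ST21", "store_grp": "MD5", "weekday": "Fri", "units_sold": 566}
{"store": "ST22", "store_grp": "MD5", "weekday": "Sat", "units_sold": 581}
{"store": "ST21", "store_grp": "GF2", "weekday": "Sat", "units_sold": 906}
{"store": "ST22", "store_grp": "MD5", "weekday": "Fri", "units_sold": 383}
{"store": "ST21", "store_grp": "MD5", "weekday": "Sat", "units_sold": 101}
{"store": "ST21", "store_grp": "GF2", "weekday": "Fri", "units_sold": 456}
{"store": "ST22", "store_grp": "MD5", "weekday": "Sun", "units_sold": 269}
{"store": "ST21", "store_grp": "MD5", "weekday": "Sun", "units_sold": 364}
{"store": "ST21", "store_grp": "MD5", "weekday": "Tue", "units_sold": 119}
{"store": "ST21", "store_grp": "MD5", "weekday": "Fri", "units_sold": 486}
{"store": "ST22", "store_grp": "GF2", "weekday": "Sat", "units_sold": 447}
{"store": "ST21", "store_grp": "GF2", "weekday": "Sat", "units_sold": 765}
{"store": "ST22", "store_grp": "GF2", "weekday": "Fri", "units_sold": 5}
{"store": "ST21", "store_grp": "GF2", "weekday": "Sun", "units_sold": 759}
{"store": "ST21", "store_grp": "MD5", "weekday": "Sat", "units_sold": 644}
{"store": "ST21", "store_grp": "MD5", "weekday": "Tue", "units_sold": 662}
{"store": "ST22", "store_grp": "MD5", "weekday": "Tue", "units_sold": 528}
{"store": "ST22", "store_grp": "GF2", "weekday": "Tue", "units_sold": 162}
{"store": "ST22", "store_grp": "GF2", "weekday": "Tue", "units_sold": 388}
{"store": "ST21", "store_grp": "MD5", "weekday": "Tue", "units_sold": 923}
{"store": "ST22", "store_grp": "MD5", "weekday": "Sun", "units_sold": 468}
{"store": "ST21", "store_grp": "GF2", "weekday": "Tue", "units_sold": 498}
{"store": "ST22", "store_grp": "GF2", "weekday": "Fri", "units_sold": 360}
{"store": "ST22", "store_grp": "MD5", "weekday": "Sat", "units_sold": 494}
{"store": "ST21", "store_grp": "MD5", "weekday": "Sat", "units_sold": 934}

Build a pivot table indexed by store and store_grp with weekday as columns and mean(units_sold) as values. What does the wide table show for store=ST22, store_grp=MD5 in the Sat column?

Rows with store=ST22, store_grp=MD5 and weekday=Sat: units_sold values are 66, 678, 706, 581, 494.
(66 + 678 + 706 + 581 + 494) / 5 = 505.

505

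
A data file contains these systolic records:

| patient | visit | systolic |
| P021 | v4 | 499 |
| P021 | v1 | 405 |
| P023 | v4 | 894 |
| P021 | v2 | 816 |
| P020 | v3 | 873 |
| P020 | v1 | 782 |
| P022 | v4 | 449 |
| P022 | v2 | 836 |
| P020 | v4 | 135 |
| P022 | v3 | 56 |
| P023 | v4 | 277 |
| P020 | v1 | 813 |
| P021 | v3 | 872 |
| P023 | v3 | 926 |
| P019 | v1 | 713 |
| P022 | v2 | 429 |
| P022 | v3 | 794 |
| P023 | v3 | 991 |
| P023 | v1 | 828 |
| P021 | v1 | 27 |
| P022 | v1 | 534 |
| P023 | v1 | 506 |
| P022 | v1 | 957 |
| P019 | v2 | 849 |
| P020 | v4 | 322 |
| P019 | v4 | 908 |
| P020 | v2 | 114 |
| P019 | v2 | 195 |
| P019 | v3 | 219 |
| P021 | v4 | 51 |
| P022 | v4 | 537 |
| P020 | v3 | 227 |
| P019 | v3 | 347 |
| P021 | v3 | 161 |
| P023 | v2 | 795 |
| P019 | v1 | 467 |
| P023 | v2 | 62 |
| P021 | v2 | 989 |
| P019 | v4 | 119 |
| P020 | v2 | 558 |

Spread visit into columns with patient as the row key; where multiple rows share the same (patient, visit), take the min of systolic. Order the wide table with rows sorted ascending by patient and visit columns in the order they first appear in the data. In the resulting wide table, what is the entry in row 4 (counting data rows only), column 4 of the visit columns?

With rows sorted ascending by patient, row 4 is patient=P022. visit columns in first-appearance order: v4, v1, v2, v3; column 4 is v3.
Long rows with patient=P022, visit=v3: min(56, 794) = 56.

56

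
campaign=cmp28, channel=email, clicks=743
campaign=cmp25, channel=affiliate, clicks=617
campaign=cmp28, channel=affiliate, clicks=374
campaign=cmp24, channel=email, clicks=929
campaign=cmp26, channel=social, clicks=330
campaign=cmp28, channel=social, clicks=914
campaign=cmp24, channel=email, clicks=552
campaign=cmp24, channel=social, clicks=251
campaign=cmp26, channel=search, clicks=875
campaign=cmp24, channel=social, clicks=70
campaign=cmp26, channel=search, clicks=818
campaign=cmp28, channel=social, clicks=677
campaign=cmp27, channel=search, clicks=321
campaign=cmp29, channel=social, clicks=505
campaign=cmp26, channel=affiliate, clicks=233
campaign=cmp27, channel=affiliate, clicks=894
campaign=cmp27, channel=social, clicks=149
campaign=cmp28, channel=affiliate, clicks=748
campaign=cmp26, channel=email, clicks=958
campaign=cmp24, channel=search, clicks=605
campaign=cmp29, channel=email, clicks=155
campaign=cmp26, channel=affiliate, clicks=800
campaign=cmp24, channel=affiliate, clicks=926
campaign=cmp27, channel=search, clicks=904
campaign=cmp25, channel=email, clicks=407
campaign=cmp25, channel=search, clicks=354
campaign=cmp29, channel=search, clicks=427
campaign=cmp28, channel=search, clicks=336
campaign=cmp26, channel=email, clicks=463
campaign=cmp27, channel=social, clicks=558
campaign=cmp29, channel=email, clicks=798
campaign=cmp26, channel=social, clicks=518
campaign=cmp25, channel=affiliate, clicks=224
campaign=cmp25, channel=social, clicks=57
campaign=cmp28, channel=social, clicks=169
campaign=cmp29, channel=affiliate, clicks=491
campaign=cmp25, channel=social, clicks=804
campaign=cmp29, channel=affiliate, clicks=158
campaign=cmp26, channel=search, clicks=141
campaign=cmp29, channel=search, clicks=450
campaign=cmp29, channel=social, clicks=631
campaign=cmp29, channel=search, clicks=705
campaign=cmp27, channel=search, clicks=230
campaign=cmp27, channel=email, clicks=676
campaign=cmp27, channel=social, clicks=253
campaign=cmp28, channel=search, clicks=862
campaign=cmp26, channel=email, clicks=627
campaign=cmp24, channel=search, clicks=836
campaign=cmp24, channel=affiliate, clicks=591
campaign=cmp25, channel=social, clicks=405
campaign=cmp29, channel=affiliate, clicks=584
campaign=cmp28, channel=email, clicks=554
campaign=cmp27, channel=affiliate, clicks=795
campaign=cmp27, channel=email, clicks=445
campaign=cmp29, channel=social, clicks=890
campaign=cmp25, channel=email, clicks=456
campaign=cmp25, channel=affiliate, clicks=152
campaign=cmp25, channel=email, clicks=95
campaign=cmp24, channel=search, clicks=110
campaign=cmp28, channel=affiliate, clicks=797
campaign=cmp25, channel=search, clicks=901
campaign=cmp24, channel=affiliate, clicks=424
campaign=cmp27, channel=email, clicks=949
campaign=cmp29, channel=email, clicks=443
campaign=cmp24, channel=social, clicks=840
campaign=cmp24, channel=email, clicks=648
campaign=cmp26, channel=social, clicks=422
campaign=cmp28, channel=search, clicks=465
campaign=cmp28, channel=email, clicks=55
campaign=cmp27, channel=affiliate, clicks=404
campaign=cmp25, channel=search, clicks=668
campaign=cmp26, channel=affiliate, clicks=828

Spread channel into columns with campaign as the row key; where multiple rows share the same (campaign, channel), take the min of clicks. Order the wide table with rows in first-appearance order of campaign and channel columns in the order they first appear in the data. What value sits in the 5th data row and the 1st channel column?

With rows in first-appearance order of campaign, row 5 is campaign=cmp27. channel columns in first-appearance order: email, affiliate, social, search; column 1 is email.
Long rows with campaign=cmp27, channel=email: min(676, 445, 949) = 445.

445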